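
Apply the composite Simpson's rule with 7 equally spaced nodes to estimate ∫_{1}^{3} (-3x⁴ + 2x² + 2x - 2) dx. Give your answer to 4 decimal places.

h = (3 − 1)/6 = 0.333333.
Nodes x₀,…,x₆ = 1, 1.333333, 1.666667, 2, 2.333333, 2.666667, 3.
f(x) = -3x⁴ + 2x² + 2x - 2: f₀=-1, f₁=-5.259259, f₂=-16.259259, f₃=-38, f₄=-75.370370, f₅=-134.148148, f₆=-221.
(h/3)·[f₀ + 4f₁ + 2f₂ + 4f₃ + 2f₄ + 4f₅ + f₆] = 0.111111·(-1114.888889) = -123.8765.

-123.8765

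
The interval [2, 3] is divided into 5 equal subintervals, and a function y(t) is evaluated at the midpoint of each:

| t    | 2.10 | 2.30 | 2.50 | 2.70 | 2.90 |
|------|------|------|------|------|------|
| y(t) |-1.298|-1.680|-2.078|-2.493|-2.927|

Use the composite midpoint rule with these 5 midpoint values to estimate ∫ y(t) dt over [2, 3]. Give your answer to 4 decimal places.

h = 0.2, n = 5.
h·[y(m₁) + y(m₂) + y(m₃) + y(m₄) + y(m₅)] = 0.2·(-10.476) = -2.0952.

-2.0952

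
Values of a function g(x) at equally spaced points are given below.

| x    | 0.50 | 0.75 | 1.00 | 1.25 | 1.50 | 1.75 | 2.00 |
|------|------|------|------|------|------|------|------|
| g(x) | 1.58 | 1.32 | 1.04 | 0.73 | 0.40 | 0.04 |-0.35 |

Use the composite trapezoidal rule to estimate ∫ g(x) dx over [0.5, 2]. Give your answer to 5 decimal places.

1.03625

h = 0.25, n = 6.
(h/2)·[y₀ + 2y₁ + 2y₂ + 2y₃ + 2y₄ + 2y₅ + y₆] = 0.125·(8.29) = 1.03625.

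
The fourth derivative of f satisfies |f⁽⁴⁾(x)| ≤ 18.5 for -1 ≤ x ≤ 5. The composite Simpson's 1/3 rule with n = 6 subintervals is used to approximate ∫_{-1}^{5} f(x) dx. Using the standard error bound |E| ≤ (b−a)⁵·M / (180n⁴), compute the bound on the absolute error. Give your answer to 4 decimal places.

|E| ≤ (6)⁵·18.5 / (180·6⁴) = 143856/233280 = 0.6167.

0.6167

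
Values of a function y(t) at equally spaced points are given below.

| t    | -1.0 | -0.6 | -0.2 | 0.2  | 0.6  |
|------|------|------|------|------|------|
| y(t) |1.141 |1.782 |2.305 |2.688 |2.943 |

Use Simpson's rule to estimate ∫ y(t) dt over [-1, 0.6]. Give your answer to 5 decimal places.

h = 0.4, n = 4.
(h/3)·[y₀ + 4y₁ + 2y₂ + 4y₃ + y₄] = 0.133333·(26.574) = 3.54320.

3.54320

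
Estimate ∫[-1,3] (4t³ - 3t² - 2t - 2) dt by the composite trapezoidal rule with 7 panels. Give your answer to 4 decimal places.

h = (3 − (-1))/7 = 0.571429.
Nodes t₀,…,t₇ = -1, -0.428571, 0.142857, 0.714286, 1.285714, 1.857143, 2.428571, 3.
f(t) = 4t³ - 3t² - 2t - 2: f₀=-7, f₁=-2.008746, f₂=-2.335277, f₃=-3.501458, f₄=-1.029155, f₅=9.559767, f₆=32.743440, f₇=73.
(h/2)·[f₀ + 2f₁ + 2f₂ + 2f₃ + 2f₄ + 2f₅ + 2f₆ + f₇] = 0.285714·(132.857143) = 37.9592.

37.9592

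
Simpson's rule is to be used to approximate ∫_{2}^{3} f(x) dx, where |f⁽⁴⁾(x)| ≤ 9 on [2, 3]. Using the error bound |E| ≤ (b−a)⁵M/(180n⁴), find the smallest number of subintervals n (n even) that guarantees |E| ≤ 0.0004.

4

Need 9/(180n⁴) ≤ 0.0004.
n⁴ ≥ 9/(180·0.0004) = 125 ⇒ n ≥ 3.3437, so the smallest even n is 4. (n must be even for Simpson's rule.)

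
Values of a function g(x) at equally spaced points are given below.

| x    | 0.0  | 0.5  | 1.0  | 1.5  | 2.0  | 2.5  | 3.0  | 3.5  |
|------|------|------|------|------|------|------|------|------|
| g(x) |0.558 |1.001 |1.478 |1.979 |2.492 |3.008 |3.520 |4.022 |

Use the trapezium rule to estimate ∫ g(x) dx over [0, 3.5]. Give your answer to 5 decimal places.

7.88400

h = 0.5, n = 7.
(h/2)·[y₀ + 2y₁ + 2y₂ + 2y₃ + 2y₄ + 2y₅ + 2y₆ + y₇] = 0.25·(31.536) = 7.88400.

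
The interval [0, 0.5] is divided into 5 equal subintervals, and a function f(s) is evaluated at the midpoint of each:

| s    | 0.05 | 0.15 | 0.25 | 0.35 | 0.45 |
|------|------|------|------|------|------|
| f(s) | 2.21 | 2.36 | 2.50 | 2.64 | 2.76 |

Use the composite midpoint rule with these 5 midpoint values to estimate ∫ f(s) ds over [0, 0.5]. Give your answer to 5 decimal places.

1.24700

h = 0.1, n = 5.
h·[y(m₁) + y(m₂) + y(m₃) + y(m₄) + y(m₅)] = 0.1·(12.47) = 1.24700.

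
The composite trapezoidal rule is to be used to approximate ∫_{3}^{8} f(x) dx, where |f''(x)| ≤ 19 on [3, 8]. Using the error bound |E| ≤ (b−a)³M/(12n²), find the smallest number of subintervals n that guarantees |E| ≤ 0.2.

Need 2375/(12n²) ≤ 0.2.
n² ≥ 2375/(12·0.2) = 989.583 ⇒ n ≥ 31.4576, so the smallest n is 32.

32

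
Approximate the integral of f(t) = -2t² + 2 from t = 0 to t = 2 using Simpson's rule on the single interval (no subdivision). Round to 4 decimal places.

-1.3333

S = (b−a)/6 · [f(0) + 4f(1) + f(2)] = 0.333333·[2 + 4·0 + (-6)] = -1.3333.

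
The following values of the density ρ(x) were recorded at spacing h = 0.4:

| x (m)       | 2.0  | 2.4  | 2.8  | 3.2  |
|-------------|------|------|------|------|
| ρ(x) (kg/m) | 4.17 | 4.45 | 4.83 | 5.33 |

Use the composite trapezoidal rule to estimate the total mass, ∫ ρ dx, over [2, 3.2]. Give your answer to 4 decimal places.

h = 0.4, n = 3.
(h/2)·[y₀ + 2y₁ + 2y₂ + y₃] = 0.2·(28.06) = 5.6120.

5.6120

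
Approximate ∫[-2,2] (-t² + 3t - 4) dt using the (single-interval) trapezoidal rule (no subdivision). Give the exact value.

-32

T = (b−a)/2 · [f(-2) + f(2)] = 2·[(-14) + (-2)] = -32.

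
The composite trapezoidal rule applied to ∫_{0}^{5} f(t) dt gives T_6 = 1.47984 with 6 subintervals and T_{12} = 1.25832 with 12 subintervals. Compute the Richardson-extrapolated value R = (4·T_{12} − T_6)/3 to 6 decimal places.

1.184480

R = (4·T_{12} − T_6) / 3 = (4·1.25832 − 1.47984)/3 = (3.55344)/3 = 1.184480.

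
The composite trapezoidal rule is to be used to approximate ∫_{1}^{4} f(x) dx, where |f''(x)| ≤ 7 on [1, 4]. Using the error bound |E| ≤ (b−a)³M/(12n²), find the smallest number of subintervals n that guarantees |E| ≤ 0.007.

48

Need 189/(12n²) ≤ 0.007.
n² ≥ 189/(12·0.007) = 2250 ⇒ n ≥ 47.4342, so the smallest n is 48.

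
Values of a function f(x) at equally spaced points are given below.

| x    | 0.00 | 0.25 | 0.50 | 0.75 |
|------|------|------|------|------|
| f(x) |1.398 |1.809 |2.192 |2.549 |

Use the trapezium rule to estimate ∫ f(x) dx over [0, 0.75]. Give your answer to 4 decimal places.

h = 0.25, n = 3.
(h/2)·[y₀ + 2y₁ + 2y₂ + y₃] = 0.125·(11.949) = 1.4936.

1.4936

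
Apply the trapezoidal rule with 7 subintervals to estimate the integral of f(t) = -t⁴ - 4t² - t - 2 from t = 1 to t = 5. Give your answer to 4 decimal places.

-824.4865

h = (5 − 1)/7 = 0.571429.
Nodes t₀,…,t₇ = 1, 1.571429, 2.142857, 2.714286, 3.285714, 3.857143, 4.428571, 5.
f(t) = -t⁴ - 4t² - t - 2: f₀=-8, f₁=-19.546855, f₂=-43.595169, f₃=-88.461474, f₄=-165.021241, f₅=-286.708871, f₆=-469.517701, f₇=-732.
(h/2)·[f₀ + 2f₁ + 2f₂ + 2f₃ + 2f₄ + 2f₅ + 2f₆ + f₇] = 0.285714·(-2885.702624) = -824.4865.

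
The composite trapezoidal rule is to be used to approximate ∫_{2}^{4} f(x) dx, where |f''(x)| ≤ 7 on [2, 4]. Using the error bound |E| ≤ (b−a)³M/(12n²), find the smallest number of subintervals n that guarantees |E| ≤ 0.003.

Need 56/(12n²) ≤ 0.003.
n² ≥ 56/(12·0.003) = 1555.56 ⇒ n ≥ 39.4405, so the smallest n is 40.

40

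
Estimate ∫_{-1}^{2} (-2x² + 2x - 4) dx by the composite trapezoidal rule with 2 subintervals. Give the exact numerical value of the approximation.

-17.25

h = (2 − (-1))/2 = 1.5.
Nodes x₀,…,x₂ = -1, 0.5, 2.
f(x) = -2x² + 2x - 4: f₀=-8, f₁=-3.5, f₂=-8.
(h/2)·[f₀ + 2f₁ + f₂] = 0.75·(-23) = -17.25.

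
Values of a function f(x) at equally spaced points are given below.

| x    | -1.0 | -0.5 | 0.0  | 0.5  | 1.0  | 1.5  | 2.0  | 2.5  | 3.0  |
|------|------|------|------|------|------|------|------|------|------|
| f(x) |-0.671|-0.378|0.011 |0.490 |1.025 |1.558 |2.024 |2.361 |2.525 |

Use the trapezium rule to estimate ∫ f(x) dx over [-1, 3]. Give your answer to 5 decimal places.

4.00900

h = 0.5, n = 8.
(h/2)·[y₀ + 2y₁ + 2y₂ + 2y₃ + 2y₄ + 2y₅ + 2y₆ + 2y₇ + y₈] = 0.25·(16.036) = 4.00900.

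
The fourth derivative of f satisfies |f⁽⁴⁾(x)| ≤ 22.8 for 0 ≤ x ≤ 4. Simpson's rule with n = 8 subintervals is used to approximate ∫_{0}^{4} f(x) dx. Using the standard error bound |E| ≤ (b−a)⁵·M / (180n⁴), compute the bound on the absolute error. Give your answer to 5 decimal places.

|E| ≤ (4)⁵·22.8 / (180·8⁴) = 23347.2/737280 = 0.03167.

0.03167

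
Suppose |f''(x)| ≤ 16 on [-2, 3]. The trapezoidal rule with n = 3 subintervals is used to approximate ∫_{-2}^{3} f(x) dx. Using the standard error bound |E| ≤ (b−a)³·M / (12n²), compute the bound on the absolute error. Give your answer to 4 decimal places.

|E| ≤ (5)³·16 / (12·3²) = 2000/108 = 18.5185.

18.5185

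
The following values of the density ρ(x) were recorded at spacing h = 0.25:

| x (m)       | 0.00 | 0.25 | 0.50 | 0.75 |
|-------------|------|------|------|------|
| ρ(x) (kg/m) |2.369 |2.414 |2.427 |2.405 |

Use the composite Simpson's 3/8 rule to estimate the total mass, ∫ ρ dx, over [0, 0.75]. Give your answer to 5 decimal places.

h = 0.25, n = 3.
(3h/8)·[y₀ + 3y₁ + 3y₂ + y₃] = 0.09375·(19.297) = 1.80909.

1.80909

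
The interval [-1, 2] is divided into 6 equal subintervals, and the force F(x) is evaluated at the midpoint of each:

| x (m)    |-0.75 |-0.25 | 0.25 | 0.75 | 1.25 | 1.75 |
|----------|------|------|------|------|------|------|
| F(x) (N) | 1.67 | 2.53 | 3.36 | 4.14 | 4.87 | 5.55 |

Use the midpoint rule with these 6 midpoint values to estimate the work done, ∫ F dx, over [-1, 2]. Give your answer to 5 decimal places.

11.06000

h = 0.5, n = 6.
h·[y(m₁) + y(m₂) + y(m₃) + y(m₄) + y(m₅) + y(m₆)] = 0.5·(22.12) = 11.06000.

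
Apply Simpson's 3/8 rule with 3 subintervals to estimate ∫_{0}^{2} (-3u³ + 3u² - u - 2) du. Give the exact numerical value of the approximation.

h = (2 − 0)/3 = 0.666667.
Nodes u₀,…,u₃ = 0, 0.666667, 1.333333, 2.
f(u) = -3u³ + 3u² - u - 2: f₀=-2, f₁=-2.222222, f₂=-5.111111, f₃=-16.
(3h/8)·[f₀ + 3f₁ + 3f₂ + f₃] = 0.25·(-40) = -10.

-10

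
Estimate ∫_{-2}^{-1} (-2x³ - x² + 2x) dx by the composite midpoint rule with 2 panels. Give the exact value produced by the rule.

2

h = (-1 − (-2))/2 = 0.5.
Midpoints m₁,…,m₂ = -1.75, -1.25.
f(m₁)=4.15625, f(m₂)=-0.15625.
h·[f(m₁) + f(m₂)] = 0.5·(4) = 2.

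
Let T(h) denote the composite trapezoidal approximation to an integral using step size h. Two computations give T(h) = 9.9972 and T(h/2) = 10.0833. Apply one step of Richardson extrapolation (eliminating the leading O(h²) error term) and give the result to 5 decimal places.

10.11200

R = (4·T(h/2) − T(h)) / 3 = (4·10.0833 − 9.9972)/3 = (30.3360)/3 = 10.11200.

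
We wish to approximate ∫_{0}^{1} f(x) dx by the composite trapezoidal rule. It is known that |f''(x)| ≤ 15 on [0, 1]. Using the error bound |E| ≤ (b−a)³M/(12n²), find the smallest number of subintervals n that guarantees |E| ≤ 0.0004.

56

Need 15/(12n²) ≤ 0.0004.
n² ≥ 15/(12·0.0004) = 3125 ⇒ n ≥ 55.9017, so the smallest n is 56.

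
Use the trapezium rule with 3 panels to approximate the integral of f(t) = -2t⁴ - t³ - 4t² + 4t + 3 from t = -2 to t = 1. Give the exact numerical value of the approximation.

-25.5

h = (1 − (-2))/3 = 1.
Nodes t₀,…,t₃ = -2, -1, 0, 1.
f(t) = -2t⁴ - t³ - 4t² + 4t + 3: f₀=-45, f₁=-6, f₂=3, f₃=0.
(h/2)·[f₀ + 2f₁ + 2f₂ + f₃] = 0.5·(-51) = -25.5.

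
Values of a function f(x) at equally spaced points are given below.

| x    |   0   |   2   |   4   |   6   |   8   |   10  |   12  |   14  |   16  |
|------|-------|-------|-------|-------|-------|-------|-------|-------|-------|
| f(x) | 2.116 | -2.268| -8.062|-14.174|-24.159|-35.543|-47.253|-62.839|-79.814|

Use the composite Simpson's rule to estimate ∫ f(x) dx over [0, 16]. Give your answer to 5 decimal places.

-463.96133

h = 2, n = 8.
(h/3)·[y₀ + 4y₁ + 2y₂ + 4y₃ + 2y₄ + 4y₅ + 2y₆ + 4y₇ + y₈] = 0.666667·(-695.942) = -463.96133.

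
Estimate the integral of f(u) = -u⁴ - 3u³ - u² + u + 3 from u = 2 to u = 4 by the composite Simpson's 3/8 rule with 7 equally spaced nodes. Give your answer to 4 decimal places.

-385.0741

h = (4 − 2)/6 = 0.333333.
Nodes u₀,…,u₆ = 2, 2.333333, 2.666667, 3, 3.333333, 3.666667, 4.
f(u) = -u⁴ - 3u³ - u² + u + 3: f₀=-39, f₁=-67.864198, f₂=-108.901235, f₃=-165, f₄=-239.345679, f₅=-335.419753, f₆=-457.
(3h/8)·[f₀ + 3f₁ + 3f₂ + 2f₃ + 3f₄ + 3f₅ + f₆] = 0.125·(-3080.592593) = -385.0741.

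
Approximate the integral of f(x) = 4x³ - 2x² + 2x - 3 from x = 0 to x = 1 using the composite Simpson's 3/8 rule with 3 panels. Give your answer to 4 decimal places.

h = (1 − 0)/3 = 0.333333.
Nodes x₀,…,x₃ = 0, 0.333333, 0.666667, 1.
f(x) = 4x³ - 2x² + 2x - 3: f₀=-3, f₁=-2.407407, f₂=-1.370370, f₃=1.
(3h/8)·[f₀ + 3f₁ + 3f₂ + f₃] = 0.125·(-13.333333) = -1.6667.

-1.6667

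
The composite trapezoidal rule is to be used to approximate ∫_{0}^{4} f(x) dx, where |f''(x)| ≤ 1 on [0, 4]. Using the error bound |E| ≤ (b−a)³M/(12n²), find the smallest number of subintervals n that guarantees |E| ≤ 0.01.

24

Need 64/(12n²) ≤ 0.01.
n² ≥ 64/(12·0.01) = 533.333 ⇒ n ≥ 23.0940, so the smallest n is 24.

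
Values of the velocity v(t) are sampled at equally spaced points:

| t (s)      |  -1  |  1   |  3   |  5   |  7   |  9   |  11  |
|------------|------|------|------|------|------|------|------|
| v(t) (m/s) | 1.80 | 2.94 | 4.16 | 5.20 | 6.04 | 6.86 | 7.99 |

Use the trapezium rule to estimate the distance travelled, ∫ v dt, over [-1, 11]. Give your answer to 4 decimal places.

h = 2, n = 6.
(h/2)·[y₀ + 2y₁ + 2y₂ + 2y₃ + 2y₄ + 2y₅ + y₆] = 1·(60.19) = 60.1900.

60.1900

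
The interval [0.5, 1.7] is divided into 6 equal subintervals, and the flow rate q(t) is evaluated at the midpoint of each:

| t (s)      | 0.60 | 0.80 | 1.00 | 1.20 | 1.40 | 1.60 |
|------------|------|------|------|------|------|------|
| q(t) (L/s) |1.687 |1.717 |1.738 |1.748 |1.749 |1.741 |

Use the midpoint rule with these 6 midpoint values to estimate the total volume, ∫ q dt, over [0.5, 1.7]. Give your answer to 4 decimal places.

h = 0.2, n = 6.
h·[y(m₁) + y(m₂) + y(m₃) + y(m₄) + y(m₅) + y(m₆)] = 0.2·(10.380) = 2.0760.

2.0760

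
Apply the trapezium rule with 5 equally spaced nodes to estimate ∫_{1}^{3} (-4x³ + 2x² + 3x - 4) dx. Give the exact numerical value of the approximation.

h = (3 − 1)/4 = 0.5.
Nodes x₀,…,x₄ = 1, 1.5, 2, 2.5, 3.
f(x) = -4x³ + 2x² + 3x - 4: f₀=-3, f₁=-8.5, f₂=-22, f₃=-46.5, f₄=-85.
(h/2)·[f₀ + 2f₁ + 2f₂ + 2f₃ + f₄] = 0.25·(-242) = -60.5.

-60.5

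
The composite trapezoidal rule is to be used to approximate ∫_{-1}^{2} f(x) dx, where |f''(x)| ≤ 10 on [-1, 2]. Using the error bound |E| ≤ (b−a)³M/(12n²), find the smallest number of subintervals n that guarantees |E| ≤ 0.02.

Need 270/(12n²) ≤ 0.02.
n² ≥ 270/(12·0.02) = 1125 ⇒ n ≥ 33.5410, so the smallest n is 34.

34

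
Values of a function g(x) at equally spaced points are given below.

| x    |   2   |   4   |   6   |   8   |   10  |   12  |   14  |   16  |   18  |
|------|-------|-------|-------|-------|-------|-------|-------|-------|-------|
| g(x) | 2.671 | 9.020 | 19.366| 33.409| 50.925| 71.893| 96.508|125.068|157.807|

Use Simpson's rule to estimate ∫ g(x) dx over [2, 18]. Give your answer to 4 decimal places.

967.7573

h = 2, n = 8.
(h/3)·[y₀ + 4y₁ + 2y₂ + 4y₃ + 2y₄ + 4y₅ + 2y₆ + 4y₇ + y₈] = 0.666667·(1451.636) = 967.7573.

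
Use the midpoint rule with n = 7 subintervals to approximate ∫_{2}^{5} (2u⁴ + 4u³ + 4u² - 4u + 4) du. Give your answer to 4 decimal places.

1962.9304

h = (5 − 2)/7 = 0.428571.
Midpoints m₁,…,m₇ = 2.214286, 2.642857, 3.071429, 3.5, 3.928571, 4.357143, 4.785714.
f(m₁)=106.262234, f(m₂)=192.777436, f(m₃)=323.336787, f(m₄)=510.625, f(m₅)=768.946116, f(m₆)=1114.223501, f(m₇)=1563.999844.
h·[f(m₁) + f(m₂) + f(m₃) + f(m₄) + f(m₅) + f(m₆) + f(m₇)] = 0.428571·(4580.170918) = 1962.9304.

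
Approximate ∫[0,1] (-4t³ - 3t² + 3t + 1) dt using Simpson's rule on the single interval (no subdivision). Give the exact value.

0.5

S = (b−a)/6 · [f(0) + 4f(0.5) + f(1)] = 0.166667·[1 + 4·1.25 + (-3)] = 0.5.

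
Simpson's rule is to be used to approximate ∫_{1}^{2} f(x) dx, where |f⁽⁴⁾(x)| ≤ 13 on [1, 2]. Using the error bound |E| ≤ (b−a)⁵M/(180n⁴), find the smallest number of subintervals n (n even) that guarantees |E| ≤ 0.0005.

Need 13/(180n⁴) ≤ 0.0005.
n⁴ ≥ 13/(180·0.0005) = 144.444 ⇒ n ≥ 3.4668, so the smallest even n is 4. (n must be even for Simpson's rule.)

4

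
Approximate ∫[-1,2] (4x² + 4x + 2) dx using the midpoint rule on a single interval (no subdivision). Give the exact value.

15

M = (b−a)·f(0.5) = 3·(5) = 15.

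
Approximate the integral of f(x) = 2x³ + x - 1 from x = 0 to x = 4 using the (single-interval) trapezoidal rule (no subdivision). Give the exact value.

T = (b−a)/2 · [f(0) + f(4)] = 2·[(-1) + 131] = 260.

260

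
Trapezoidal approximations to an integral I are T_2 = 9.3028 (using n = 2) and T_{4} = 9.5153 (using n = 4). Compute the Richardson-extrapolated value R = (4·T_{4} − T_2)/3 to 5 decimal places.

9.58613

R = (4·T_{4} − T_2) / 3 = (4·9.5153 − 9.3028)/3 = (28.7584)/3 = 9.58613.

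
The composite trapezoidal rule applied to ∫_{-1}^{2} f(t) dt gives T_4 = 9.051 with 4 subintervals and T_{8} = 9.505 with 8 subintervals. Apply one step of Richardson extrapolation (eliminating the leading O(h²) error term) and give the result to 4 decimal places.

R = (4·T_{8} − T_4) / 3 = (4·9.505 − 9.051)/3 = (28.969)/3 = 9.6563.

9.6563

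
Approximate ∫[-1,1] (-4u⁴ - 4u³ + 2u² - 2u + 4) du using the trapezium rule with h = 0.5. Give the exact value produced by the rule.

h = (1 − (-1))/4 = 0.5.
Nodes u₀,…,u₄ = -1, -0.5, 0, 0.5, 1.
f(u) = -4u⁴ - 4u³ + 2u² - 2u + 4: f₀=8, f₁=5.75, f₂=4, f₃=2.75, f₄=-4.
(h/2)·[f₀ + 2f₁ + 2f₂ + 2f₃ + f₄] = 0.25·(29) = 7.25.

7.25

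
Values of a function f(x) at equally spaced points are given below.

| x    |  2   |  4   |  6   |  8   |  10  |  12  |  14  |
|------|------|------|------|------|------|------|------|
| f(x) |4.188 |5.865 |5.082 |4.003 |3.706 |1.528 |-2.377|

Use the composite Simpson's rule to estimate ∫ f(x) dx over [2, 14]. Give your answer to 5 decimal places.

43.31400

h = 2, n = 6.
(h/3)·[y₀ + 4y₁ + 2y₂ + 4y₃ + 2y₄ + 4y₅ + y₆] = 0.666667·(64.971) = 43.31400.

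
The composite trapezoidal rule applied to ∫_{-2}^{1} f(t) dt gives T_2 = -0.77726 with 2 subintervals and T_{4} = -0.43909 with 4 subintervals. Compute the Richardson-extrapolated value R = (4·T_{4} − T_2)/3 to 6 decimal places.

-0.326367

R = (4·T_{4} − T_2) / 3 = (4·(-0.43909) − (-0.77726))/3 = (-0.97910)/3 = -0.326367.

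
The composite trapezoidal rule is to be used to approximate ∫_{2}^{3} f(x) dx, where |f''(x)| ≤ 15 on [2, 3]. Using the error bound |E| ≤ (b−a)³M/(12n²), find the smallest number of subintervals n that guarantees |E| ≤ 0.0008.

Need 15/(12n²) ≤ 0.0008.
n² ≥ 15/(12·0.0008) = 1562.5 ⇒ n ≥ 39.5285, so the smallest n is 40.

40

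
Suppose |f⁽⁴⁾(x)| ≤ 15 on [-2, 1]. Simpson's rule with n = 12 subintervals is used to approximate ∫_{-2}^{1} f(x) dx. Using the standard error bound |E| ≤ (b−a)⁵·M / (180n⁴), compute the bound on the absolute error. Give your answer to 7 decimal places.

|E| ≤ (3)⁵·15 / (180·12⁴) = 3645/3732480 = 0.0009766.

0.0009766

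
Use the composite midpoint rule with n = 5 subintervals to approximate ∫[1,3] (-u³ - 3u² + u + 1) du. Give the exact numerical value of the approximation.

h = (3 − 1)/5 = 0.4.
Midpoints m₁,…,m₅ = 1.2, 1.6, 2, 2.4, 2.8.
f(m₁)=-3.848, f(m₂)=-9.176, f(m₃)=-17, f(m₄)=-27.704, f(m₅)=-41.672.
h·[f(m₁) + f(m₂) + f(m₃) + f(m₄) + f(m₅)] = 0.4·(-99.4) = -39.76.

-39.76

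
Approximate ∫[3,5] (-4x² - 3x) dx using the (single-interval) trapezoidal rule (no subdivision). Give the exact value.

-160

T = (b−a)/2 · [f(3) + f(5)] = 1·[(-45) + (-115)] = -160.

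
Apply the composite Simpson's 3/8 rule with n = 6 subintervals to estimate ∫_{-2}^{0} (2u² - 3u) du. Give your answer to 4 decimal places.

11.3333

h = (0 − (-2))/6 = 0.333333.
Nodes u₀,…,u₆ = -2, -1.666667, -1.333333, -1, -0.666667, -0.333333, 0.
f(u) = 2u² - 3u: f₀=14, f₁=10.555556, f₂=7.555556, f₃=5, f₄=2.888889, f₅=1.222222, f₆=0.
(3h/8)·[f₀ + 3f₁ + 3f₂ + 2f₃ + 3f₄ + 3f₅ + f₆] = 0.125·(90.666667) = 11.3333.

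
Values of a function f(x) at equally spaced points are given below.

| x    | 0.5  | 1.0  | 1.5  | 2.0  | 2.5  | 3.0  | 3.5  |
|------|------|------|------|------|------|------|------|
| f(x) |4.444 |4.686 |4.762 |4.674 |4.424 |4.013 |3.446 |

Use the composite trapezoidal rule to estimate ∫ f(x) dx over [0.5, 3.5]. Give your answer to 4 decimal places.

13.2520

h = 0.5, n = 6.
(h/2)·[y₀ + 2y₁ + 2y₂ + 2y₃ + 2y₄ + 2y₅ + y₆] = 0.25·(53.008) = 13.2520.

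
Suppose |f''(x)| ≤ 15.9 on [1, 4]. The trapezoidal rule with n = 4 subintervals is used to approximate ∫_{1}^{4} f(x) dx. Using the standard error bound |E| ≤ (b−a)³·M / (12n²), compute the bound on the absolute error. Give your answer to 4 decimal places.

2.2359

|E| ≤ (3)³·15.9 / (12·4²) = 429.3/192 = 2.2359.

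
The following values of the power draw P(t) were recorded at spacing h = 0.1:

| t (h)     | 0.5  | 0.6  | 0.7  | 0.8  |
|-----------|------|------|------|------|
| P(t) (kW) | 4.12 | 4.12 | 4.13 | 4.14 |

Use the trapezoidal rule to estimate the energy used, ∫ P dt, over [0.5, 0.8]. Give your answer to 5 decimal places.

1.23800

h = 0.1, n = 3.
(h/2)·[y₀ + 2y₁ + 2y₂ + y₃] = 0.05·(24.76) = 1.23800.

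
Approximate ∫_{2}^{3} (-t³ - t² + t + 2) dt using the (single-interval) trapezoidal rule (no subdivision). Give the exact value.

T = (b−a)/2 · [f(2) + f(3)] = 0.5·[(-8) + (-31)] = -19.5.

-19.5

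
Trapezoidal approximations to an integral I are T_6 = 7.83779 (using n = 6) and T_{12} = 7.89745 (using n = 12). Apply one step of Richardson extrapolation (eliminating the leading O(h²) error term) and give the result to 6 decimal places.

7.917337

R = (4·T_{12} − T_6) / 3 = (4·7.89745 − 7.83779)/3 = (23.75201)/3 = 7.917337.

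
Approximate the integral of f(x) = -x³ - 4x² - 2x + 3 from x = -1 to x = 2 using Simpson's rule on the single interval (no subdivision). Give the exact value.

-9.75

S = (b−a)/6 · [f(-1) + 4f(0.5) + f(2)] = 0.5·[2 + 4·0.875 + (-25)] = -9.75.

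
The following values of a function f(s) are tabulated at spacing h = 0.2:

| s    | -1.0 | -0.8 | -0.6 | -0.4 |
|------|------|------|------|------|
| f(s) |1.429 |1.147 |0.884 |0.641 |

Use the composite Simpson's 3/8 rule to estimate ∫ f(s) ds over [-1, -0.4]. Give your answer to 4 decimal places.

h = 0.2, n = 3.
(3h/8)·[y₀ + 3y₁ + 3y₂ + y₃] = 0.075·(8.163) = 0.6122.

0.6122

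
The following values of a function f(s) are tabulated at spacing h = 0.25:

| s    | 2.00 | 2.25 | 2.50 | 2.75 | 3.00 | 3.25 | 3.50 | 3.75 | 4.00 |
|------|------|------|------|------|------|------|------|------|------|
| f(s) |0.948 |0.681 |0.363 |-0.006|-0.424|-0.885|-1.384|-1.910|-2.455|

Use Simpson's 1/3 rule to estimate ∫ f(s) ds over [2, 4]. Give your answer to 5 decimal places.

-1.07308

h = 0.25, n = 8.
(h/3)·[y₀ + 4y₁ + 2y₂ + 4y₃ + 2y₄ + 4y₅ + 2y₆ + 4y₇ + y₈] = 0.083333·(-12.877) = -1.07308.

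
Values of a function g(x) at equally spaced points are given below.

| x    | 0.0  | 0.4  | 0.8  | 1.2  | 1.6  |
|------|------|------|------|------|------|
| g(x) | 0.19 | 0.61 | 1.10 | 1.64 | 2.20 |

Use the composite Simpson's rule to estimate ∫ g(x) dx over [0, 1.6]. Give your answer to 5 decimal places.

h = 0.4, n = 4.
(h/3)·[y₀ + 4y₁ + 2y₂ + 4y₃ + y₄] = 0.133333·(13.59) = 1.81200.

1.81200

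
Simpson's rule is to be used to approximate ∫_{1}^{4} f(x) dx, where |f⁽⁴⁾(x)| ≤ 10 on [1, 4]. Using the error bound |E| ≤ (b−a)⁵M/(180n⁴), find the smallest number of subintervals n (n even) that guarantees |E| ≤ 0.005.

8

Need 2430/(180n⁴) ≤ 0.005.
n⁴ ≥ 2430/(180·0.005) = 2700 ⇒ n ≥ 7.2084, so the smallest even n is 8. (n must be even for Simpson's rule.)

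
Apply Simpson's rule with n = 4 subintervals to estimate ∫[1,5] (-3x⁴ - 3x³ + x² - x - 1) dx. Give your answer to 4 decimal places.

-2318.6667

h = (5 − 1)/4 = 1.
Nodes x₀,…,x₄ = 1, 2, 3, 4, 5.
f(x) = -3x⁴ - 3x³ + x² - x - 1: f₀=-7, f₁=-71, f₂=-319, f₃=-949, f₄=-2231.
(h/3)·[f₀ + 4f₁ + 2f₂ + 4f₃ + f₄] = 0.333333·(-6956) = -2318.6667.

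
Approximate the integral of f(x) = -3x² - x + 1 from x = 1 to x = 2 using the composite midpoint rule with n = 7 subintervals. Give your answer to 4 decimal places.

h = (2 − 1)/7 = 0.142857.
Midpoints m₁,…,m₇ = 1.071429, 1.214286, 1.357143, 1.5, 1.642857, 1.785714, 1.928571.
f(m₁)=-3.515306, f(m₂)=-4.637755, f(m₃)=-5.882653, f(m₄)=-7.25, f(m₅)=-8.739796, f(m₆)=-10.352041, f(m₇)=-12.086735.
h·[f(m₁) + f(m₂) + f(m₃) + f(m₄) + f(m₅) + f(m₆) + f(m₇)] = 0.142857·(-52.464286) = -7.4949.

-7.4949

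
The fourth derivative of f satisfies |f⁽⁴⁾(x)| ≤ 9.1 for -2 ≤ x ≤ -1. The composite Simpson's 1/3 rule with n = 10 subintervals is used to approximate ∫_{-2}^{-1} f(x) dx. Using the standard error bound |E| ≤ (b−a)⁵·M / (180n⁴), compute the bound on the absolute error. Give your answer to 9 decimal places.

|E| ≤ (1)⁵·9.1 / (180·10⁴) = 9.1/1800000 = 0.000005056.

0.000005056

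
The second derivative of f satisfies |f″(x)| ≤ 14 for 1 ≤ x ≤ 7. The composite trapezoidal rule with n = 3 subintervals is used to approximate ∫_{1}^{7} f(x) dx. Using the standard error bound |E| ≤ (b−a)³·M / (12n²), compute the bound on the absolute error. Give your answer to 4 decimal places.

|E| ≤ (6)³·14 / (12·3²) = 3024/108 = 28.0000.

28.0000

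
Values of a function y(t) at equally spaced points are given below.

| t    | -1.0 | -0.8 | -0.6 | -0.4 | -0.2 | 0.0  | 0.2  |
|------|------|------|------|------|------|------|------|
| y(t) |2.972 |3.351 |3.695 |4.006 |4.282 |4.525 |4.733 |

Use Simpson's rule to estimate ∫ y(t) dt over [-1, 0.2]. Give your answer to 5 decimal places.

4.74580

h = 0.2, n = 6.
(h/3)·[y₀ + 4y₁ + 2y₂ + 4y₃ + 2y₄ + 4y₅ + y₆] = 0.066667·(71.187) = 4.74580.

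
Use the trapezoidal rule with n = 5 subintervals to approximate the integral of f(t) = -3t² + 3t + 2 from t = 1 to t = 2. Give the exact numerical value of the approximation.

h = (2 − 1)/5 = 0.2.
Nodes t₀,…,t₅ = 1, 1.2, 1.4, 1.6, 1.8, 2.
f(t) = -3t² + 3t + 2: f₀=2, f₁=1.28, f₂=0.32, f₃=-0.88, f₄=-2.32, f₅=-4.
(h/2)·[f₀ + 2f₁ + 2f₂ + 2f₃ + 2f₄ + f₅] = 0.1·(-5.2) = -0.52.

-0.52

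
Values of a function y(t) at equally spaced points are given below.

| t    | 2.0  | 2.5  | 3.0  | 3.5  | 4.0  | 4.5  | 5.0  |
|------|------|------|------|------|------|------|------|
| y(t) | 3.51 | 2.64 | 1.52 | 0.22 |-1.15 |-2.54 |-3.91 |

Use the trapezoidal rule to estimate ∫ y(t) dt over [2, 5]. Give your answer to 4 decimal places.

0.2450

h = 0.5, n = 6.
(h/2)·[y₀ + 2y₁ + 2y₂ + 2y₃ + 2y₄ + 2y₅ + y₆] = 0.25·(0.98) = 0.2450.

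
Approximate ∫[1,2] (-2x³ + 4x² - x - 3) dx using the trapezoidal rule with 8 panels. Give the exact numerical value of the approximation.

-2.6796875

h = (2 − 1)/8 = 0.125.
Nodes x₀,…,x₈ = 1, 1.125, 1.25, 1.375, 1.5, 1.625, 1.75, 1.875, 2.
f(x) = -2x³ + 4x² - x - 3: f₀=-2, f₁=-1.91015625, f₂=-1.90625, f₃=-2.01171875, f₄=-2.25, f₅=-2.64453125, f₆=-3.21875, f₇=-3.99609375, f₈=-5.
(h/2)·[f₀ + 2f₁ + 2f₂ + 2f₃ + 2f₄ + 2f₅ + 2f₆ + 2f₇ + f₈] = 0.0625·(-42.875) = -2.6796875.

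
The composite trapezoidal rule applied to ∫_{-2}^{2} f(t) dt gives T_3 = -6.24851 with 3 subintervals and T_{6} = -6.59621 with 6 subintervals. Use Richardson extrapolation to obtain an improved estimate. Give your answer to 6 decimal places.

-6.712110

R = (4·T_{6} − T_3) / 3 = (4·(-6.59621) − (-6.24851))/3 = (-20.13633)/3 = -6.712110.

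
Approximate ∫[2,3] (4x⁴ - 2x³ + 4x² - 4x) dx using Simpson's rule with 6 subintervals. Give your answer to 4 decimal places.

h = (3 − 2)/6 = 0.166667.
Nodes x₀,…,x₆ = 2, 2.166667, 2.333333, 2.5, 2.666667, 2.833333, 3.
f(x) = 4x⁴ - 2x³ + 4x² - 4x: f₀=56, f₁=77.919753, f₂=105.604938, f₃=140, f₄=182.123457, f₅=233.067901, f₆=294.
(h/3)·[f₀ + 4f₁ + 2f₂ + 4f₃ + 2f₄ + 4f₅ + f₆] = 0.055556·(2729.407407) = 151.6337.

151.6337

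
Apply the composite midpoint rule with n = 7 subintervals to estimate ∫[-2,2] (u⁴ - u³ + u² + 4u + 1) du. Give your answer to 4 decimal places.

h = (2 − (-2))/7 = 0.571429.
Midpoints m₁,…,m₇ = -1.714286, -1.142857, -0.571429, 0, 0.571429, 1.142857, 1.714286.
f(m₁)=10.755935, f(m₂)=0.933361, f(m₃)=-0.665973, f(m₄)=1, f(m₅)=3.532278, f(m₆)=7.090796, f(m₇)=14.394419.
h·[f(m₁) + f(m₂) + f(m₃) + f(m₄) + f(m₅) + f(m₆) + f(m₇)] = 0.571429·(37.040816) = 21.1662.

21.1662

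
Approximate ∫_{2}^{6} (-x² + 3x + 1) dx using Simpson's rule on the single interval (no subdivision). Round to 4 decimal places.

S = (b−a)/6 · [f(2) + 4f(4) + f(6)] = 0.666667·[3 + 4·(-3) + (-17)] = -17.3333.

-17.3333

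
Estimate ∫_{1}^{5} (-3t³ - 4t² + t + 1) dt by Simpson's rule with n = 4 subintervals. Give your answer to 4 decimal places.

-617.3333

h = (5 − 1)/4 = 1.
Nodes t₀,…,t₄ = 1, 2, 3, 4, 5.
f(t) = -3t³ - 4t² + t + 1: f₀=-5, f₁=-37, f₂=-113, f₃=-251, f₄=-469.
(h/3)·[f₀ + 4f₁ + 2f₂ + 4f₃ + f₄] = 0.333333·(-1852) = -617.3333.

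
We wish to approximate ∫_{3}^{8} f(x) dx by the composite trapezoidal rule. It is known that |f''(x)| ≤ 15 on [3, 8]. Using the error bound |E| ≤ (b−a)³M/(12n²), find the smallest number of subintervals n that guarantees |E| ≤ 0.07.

Need 1875/(12n²) ≤ 0.07.
n² ≥ 1875/(12·0.07) = 2232.14 ⇒ n ≥ 47.2456, so the smallest n is 48.

48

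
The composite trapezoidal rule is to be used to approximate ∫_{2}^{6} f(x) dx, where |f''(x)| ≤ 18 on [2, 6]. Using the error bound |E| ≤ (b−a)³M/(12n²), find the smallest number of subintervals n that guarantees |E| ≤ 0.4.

Need 1152/(12n²) ≤ 0.4.
n² ≥ 1152/(12·0.4) = 240 ⇒ n ≥ 15.4919, so the smallest n is 16.

16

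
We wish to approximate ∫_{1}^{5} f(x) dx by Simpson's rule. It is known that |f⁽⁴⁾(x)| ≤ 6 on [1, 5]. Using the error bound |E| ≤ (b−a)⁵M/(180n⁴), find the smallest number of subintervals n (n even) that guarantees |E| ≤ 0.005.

Need 6144/(180n⁴) ≤ 0.005.
n⁴ ≥ 6144/(180·0.005) = 6826.67 ⇒ n ≥ 9.0898, so the smallest even n is 10. (n must be even for Simpson's rule.)

10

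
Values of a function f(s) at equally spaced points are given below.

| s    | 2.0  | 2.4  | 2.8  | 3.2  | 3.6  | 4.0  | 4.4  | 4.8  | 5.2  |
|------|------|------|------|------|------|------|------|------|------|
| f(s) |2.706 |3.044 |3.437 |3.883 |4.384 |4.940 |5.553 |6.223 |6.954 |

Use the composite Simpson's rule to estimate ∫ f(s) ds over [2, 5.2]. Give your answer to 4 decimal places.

14.5024

h = 0.4, n = 8.
(h/3)·[y₀ + 4y₁ + 2y₂ + 4y₃ + 2y₄ + 4y₅ + 2y₆ + 4y₇ + y₈] = 0.133333·(108.768) = 14.5024.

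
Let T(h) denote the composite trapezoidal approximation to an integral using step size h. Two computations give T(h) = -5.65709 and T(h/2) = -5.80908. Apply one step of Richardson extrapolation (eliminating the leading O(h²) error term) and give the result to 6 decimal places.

R = (4·T(h/2) − T(h)) / 3 = (4·(-5.80908) − (-5.65709))/3 = (-17.57923)/3 = -5.859743.

-5.859743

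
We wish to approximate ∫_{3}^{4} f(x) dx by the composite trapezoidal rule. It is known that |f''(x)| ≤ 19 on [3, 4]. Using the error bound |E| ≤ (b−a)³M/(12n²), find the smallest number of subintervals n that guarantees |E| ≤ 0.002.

29

Need 19/(12n²) ≤ 0.002.
n² ≥ 19/(12·0.002) = 791.667 ⇒ n ≥ 28.1366, so the smallest n is 29.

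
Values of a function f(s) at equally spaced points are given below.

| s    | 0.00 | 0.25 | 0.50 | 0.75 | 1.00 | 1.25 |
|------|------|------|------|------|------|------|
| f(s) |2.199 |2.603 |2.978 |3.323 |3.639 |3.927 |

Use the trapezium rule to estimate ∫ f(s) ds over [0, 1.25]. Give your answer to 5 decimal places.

h = 0.25, n = 5.
(h/2)·[y₀ + 2y₁ + 2y₂ + 2y₃ + 2y₄ + y₅] = 0.125·(31.212) = 3.90150.

3.90150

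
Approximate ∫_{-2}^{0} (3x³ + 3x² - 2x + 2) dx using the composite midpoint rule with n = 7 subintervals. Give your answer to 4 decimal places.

4.0816

h = (0 − (-2))/7 = 0.285714.
Midpoints m₁,…,m₇ = -1.857143, -1.571429, -1.285714, -1, -0.714286, -0.428571, -0.142857.
f(m₁)=-3.154519, f(m₂)=0.909621, f(m₃)=3.154519, f(m₄)=4, f(m₅)=3.865889, f(m₆)=3.172012, f(m₇)=2.338192.
h·[f(m₁) + f(m₂) + f(m₃) + f(m₄) + f(m₅) + f(m₆) + f(m₇)] = 0.285714·(14.285714) = 4.0816.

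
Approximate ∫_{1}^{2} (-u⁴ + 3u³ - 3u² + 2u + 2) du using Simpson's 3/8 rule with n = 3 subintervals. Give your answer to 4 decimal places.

3.0463

h = (2 − 1)/3 = 0.333333.
Nodes u₀,…,u₃ = 1, 1.333333, 1.666667, 2.
f(u) = -u⁴ + 3u³ - 3u² + 2u + 2: f₀=3, f₁=3.283951, f₂=3.172840, f₃=2.
(3h/8)·[f₀ + 3f₁ + 3f₂ + f₃] = 0.125·(24.370370) = 3.0463.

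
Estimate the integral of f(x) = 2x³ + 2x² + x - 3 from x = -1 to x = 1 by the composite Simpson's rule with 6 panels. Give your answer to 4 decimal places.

h = (1 − (-1))/6 = 0.333333.
Nodes x₀,…,x₆ = -1, -0.666667, -0.333333, 0, 0.333333, 0.666667, 1.
f(x) = 2x³ + 2x² + x - 3: f₀=-4, f₁=-3.370370, f₂=-3.185185, f₃=-3, f₄=-2.370370, f₅=-0.851852, f₆=2.
(h/3)·[f₀ + 4f₁ + 2f₂ + 4f₃ + 2f₄ + 4f₅ + f₆] = 0.111111·(-42) = -4.6667.

-4.6667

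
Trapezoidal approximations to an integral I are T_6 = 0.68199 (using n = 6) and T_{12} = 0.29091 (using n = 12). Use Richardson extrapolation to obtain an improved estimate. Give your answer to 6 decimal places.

R = (4·T_{12} − T_6) / 3 = (4·0.29091 − 0.68199)/3 = (0.48165)/3 = 0.160550.

0.160550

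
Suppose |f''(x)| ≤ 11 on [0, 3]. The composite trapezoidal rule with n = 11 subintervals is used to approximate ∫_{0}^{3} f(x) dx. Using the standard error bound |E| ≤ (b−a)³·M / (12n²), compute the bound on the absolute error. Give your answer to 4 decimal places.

0.2045

|E| ≤ (3)³·11 / (12·11²) = 297/1452 = 0.2045.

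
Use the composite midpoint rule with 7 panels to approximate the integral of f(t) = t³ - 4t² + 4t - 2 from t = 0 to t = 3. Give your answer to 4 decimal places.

-3.7730

h = (3 − 0)/7 = 0.428571.
Midpoints m₁,…,m₇ = 0.214286, 0.642857, 1.071429, 1.5, 1.928571, 2.357143, 2.785714.
f(m₁)=-1.316691, f(m₂)=-0.815962, f(m₃)=-1.076166, f(m₄)=-1.625, f(m₅)=-1.990160, f(m₆)=-1.699344, f(m₇)=-0.280248.
h·[f(m₁) + f(m₂) + f(m₃) + f(m₄) + f(m₅) + f(m₆) + f(m₇)] = 0.428571·(-8.803571) = -3.7730.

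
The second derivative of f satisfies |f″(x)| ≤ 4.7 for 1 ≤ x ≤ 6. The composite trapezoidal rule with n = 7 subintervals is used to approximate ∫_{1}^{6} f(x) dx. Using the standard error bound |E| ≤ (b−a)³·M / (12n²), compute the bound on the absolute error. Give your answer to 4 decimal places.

0.9991

|E| ≤ (5)³·4.7 / (12·7²) = 587.5/588 = 0.9991.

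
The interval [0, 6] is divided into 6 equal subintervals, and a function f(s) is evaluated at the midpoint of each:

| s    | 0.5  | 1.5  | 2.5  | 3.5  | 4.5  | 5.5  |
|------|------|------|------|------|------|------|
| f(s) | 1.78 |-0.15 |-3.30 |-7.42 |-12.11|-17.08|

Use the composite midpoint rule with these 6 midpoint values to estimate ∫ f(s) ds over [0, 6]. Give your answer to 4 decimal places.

-38.2800

h = 1, n = 6.
h·[y(m₁) + y(m₂) + y(m₃) + y(m₄) + y(m₅) + y(m₆)] = 1·(-38.28) = -38.2800.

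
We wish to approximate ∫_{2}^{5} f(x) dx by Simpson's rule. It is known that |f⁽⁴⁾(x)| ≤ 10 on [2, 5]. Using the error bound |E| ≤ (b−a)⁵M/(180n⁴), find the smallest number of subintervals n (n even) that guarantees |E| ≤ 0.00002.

30

Need 2430/(180n⁴) ≤ 0.00002.
n⁴ ≥ 2430/(180·0.00002) = 675000 ⇒ n ≥ 28.6633, so the smallest even n is 30. (n must be even for Simpson's rule.)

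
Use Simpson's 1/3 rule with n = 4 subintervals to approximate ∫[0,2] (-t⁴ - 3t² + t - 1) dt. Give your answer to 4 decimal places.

h = (2 − 0)/4 = 0.5.
Nodes t₀,…,t₄ = 0, 0.5, 1, 1.5, 2.
f(t) = -t⁴ - 3t² + t - 1: f₀=-1, f₁=-1.3125, f₂=-4, f₃=-11.3125, f₄=-27.
(h/3)·[f₀ + 4f₁ + 2f₂ + 4f₃ + f₄] = 0.166667·(-86.5) = -14.4167.

-14.4167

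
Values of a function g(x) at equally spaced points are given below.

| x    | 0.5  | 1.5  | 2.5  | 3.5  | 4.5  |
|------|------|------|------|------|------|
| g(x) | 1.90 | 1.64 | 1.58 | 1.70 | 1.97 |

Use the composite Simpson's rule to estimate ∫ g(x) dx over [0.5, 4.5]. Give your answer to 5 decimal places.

h = 1, n = 4.
(h/3)·[y₀ + 4y₁ + 2y₂ + 4y₃ + y₄] = 0.333333·(20.39) = 6.79667.

6.79667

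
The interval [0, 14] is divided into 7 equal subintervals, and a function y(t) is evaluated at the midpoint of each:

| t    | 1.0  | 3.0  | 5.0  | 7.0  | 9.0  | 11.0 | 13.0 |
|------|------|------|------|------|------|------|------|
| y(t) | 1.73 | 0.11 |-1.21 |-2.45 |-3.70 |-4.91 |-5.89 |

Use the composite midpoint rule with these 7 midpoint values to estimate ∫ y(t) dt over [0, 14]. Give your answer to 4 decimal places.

-32.6400

h = 2, n = 7.
h·[y(m₁) + y(m₂) + y(m₃) + y(m₄) + y(m₅) + y(m₆) + y(m₇)] = 2·(-16.32) = -32.6400.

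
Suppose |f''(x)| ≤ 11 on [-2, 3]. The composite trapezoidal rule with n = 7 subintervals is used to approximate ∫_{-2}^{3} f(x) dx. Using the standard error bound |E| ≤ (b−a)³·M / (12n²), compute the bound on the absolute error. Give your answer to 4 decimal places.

2.3384

|E| ≤ (5)³·11 / (12·7²) = 1375/588 = 2.3384.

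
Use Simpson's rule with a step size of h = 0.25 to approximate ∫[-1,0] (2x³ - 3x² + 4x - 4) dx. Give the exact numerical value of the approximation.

h = (0 − (-1))/4 = 0.25.
Nodes x₀,…,x₄ = -1, -0.75, -0.5, -0.25, 0.
f(x) = 2x³ - 3x² + 4x - 4: f₀=-13, f₁=-9.53125, f₂=-7, f₃=-5.21875, f₄=-4.
(h/3)·[f₀ + 4f₁ + 2f₂ + 4f₃ + f₄] = 0.083333·(-90) = -7.5.

-7.5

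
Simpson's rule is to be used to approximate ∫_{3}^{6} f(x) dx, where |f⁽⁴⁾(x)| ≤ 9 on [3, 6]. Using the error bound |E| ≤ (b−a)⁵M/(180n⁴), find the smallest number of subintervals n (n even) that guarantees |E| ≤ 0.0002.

Need 2187/(180n⁴) ≤ 0.0002.
n⁴ ≥ 2187/(180·0.0002) = 60750 ⇒ n ≥ 15.6995, so the smallest even n is 16. (n must be even for Simpson's rule.)

16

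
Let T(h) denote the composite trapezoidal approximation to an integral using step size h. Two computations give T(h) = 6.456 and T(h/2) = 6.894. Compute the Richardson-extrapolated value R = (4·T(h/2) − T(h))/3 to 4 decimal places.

7.0400

R = (4·T(h/2) − T(h)) / 3 = (4·6.894 − 6.456)/3 = (21.120)/3 = 7.0400.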